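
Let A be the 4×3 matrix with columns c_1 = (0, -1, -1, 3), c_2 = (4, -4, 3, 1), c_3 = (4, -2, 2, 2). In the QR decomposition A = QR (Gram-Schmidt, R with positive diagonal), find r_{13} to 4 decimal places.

c_1 = (0, -1, -1, 3); ‖c_1‖ = 3.3166, so e_1 = (0.0000, -0.3015, -0.3015, 0.9045).
r_{13} = e_1·c_3 = 1.8091.

r_{13} = 1.8091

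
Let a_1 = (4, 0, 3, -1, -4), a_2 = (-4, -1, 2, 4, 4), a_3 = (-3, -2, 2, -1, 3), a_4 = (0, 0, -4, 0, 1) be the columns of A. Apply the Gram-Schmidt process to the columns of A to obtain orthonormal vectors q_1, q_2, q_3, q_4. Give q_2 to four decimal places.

a_1 = (4, 0, 3, -1, -4); ‖a_1‖ = 6.4807, so q_1 = (0.6172, 0.0000, 0.4629, -0.1543, -0.6172).
q_1·a_2 = 0.6172·(-4) + 0.0000·(-1) + 0.4629·2 + (-0.1543)·4 + (-0.6172)·4 = -4.6291.
u_2 = a_2 + 4.6291·q_1 = (-1.1429, -1.0000, 4.1429, 3.2857, 1.1429).
‖u_2‖ = 5.6188, so q_2 = (-0.2034, -0.1780, 0.7373, 0.5848, 0.2034).

q_2 = (-0.2034, -0.1780, 0.7373, 0.5848, 0.2034)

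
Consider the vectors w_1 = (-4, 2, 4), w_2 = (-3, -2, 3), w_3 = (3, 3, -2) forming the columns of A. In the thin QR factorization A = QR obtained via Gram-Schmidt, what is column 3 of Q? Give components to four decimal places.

w_1 = (-4, 2, 4); ‖w_1‖ = 6.0000, so q_1 = (-0.6667, 0.3333, 0.6667).
q_1·w_2 = (-0.6667)·(-3) + 0.3333·(-2) + 0.6667·3 = 3.3333.
u_2 = w_2 − 3.3333·q_1 = (-0.7778, -3.1111, 0.7778).
‖u_2‖ = 3.2998, so q_2 = (-0.2357, -0.9428, 0.2357).
q_1·w_3 = (-0.6667)·3 + 0.3333·3 + 0.6667·(-2) = -2.3333; q_2·w_3 = (-0.2357)·3 + (-0.9428)·3 + 0.2357·(-2) = -4.0069.
u_3 = w_3 + 2.3333·q_1 + 4.0069·q_2 = (0.5000, 0.0000, 0.5000).
‖u_3‖ = 0.7071, so q_3 = (0.7071, 0.0000, 0.7071).

q_3 = (0.7071, 0.0000, 0.7071)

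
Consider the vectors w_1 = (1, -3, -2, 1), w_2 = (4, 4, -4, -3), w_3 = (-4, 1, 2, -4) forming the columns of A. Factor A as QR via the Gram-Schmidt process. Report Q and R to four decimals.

Q = [[0.2582, 0.5593, -0.4894], [-0.7746, 0.4527, -0.3000], [-0.5164, -0.5859, -0.1926], [0.2582, -0.3728, -0.7958]], R = [[3.8730, -0.7746, -3.8730], [0.0000, 7.5100, -1.4647], [0.0000, 0.0000, 4.4559]]

w_1 = (1, -3, -2, 1); ‖w_1‖ = 3.8730, so e_1 = (0.2582, -0.7746, -0.5164, 0.2582).
e_1·w_2 = 0.2582·4 + (-0.7746)·4 + (-0.5164)·(-4) + 0.2582·(-3) = -0.7746.
u_2 = w_2 + 0.7746·e_1 = (4.2000, 3.4000, -4.4000, -2.8000).
‖u_2‖ = 7.5100, so e_2 = (0.5593, 0.4527, -0.5859, -0.3728).
e_1·w_3 = 0.2582·(-4) + (-0.7746)·1 + (-0.5164)·2 + 0.2582·(-4) = -3.8730; e_2·w_3 = 0.5593·(-4) + 0.4527·1 + (-0.5859)·2 + (-0.3728)·(-4) = -1.4647.
u_3 = w_3 + 3.8730·e_1 + 1.4647·e_2 = (-2.1809, -1.3369, -0.8582, -3.5461).
‖u_3‖ = 4.4559, so e_3 = (-0.4894, -0.3000, -0.1926, -0.7958).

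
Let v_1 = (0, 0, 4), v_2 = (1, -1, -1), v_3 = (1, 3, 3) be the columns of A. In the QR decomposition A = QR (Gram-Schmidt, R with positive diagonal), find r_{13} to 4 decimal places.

e_1 = v_1/‖v_1‖ = (0, 0, 4)/4.0000 = (0.0000, 0.0000, 1.0000).
r_{13} = e_1·v_3 = 3.0000.

r_{13} = 3.0000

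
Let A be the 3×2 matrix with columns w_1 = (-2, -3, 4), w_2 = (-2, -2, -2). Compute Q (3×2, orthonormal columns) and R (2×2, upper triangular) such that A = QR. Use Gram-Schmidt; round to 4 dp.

Q = [[-0.3714, -0.5406], [-0.5571, -0.5206], [0.7428, -0.6608]], R = [[5.3852, 0.3714], [0.0000, 3.4441]]

e_1 = w_1/‖w_1‖ = (-2, -3, 4)/5.3852 = (-0.3714, -0.5571, 0.7428).
r_{12} = e_1·w_2 = 0.3714.
u_2 = w_2 − 0.3714·e_1 = (-1.8621, -1.7931, -2.2759).
‖u_2‖ = 3.4441, so e_2 = (-0.5406, -0.5206, -0.6608).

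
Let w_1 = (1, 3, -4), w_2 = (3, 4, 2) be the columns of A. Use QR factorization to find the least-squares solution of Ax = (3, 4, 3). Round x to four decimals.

w_1 = (1, 3, -4); ‖w_1‖ = 5.0990, so q_1 = (0.1961, 0.5883, -0.7845).
q_1·w_2 = 0.1961·3 + 0.5883·4 + (-0.7845)·2 = 1.3728.
u_2 = w_2 − 1.3728·q_1 = (2.7308, 3.1923, 3.0769).
‖u_2‖ = 5.2072, so q_2 = (0.5244, 0.6131, 0.5909).
Qᵀb = (0.5883, 5.7981).
Back-substitute: x_2 = 5.7981/5.2072 = 1.1135.
x_1 = (0.5883 − 1.3728·1.1135)/5.0990 = -0.1844.

x = (-0.1844, 1.1135)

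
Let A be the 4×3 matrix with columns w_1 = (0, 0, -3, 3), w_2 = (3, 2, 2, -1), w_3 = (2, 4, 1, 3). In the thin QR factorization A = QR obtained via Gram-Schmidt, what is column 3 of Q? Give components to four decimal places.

w_1 = (0, 0, -3, 3); ‖w_1‖ = 4.2426, so q_1 = (0.0000, 0.0000, -0.7071, 0.7071).
q_1·w_2 = 0.0000·3 + 0.0000·2 + (-0.7071)·2 + 0.7071·(-1) = -2.1213.
u_2 = w_2 + 2.1213·q_1 = (3.0000, 2.0000, 0.5000, 0.5000).
‖u_2‖ = 3.6742, so q_2 = (0.8165, 0.5443, 0.1361, 0.1361).
q_1·w_3 = 0.0000·2 + 0.0000·4 + (-0.7071)·1 + 0.7071·3 = 1.4142; q_2·w_3 = 0.8165·2 + 0.5443·4 + 0.1361·1 + 0.1361·3 = 4.3546.
u_3 = w_3 − 1.4142·q_1 − 4.3546·q_2 = (-1.5556, 1.6296, 1.4074, 1.4074).
‖u_3‖ = 3.0062, so q_3 = (-0.5175, 0.5421, 0.4682, 0.4682).

q_3 = (-0.5175, 0.5421, 0.4682, 0.4682)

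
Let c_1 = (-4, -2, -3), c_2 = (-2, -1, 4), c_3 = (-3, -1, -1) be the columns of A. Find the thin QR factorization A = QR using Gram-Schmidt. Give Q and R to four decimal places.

c_1 = (-4, -2, -3); ‖c_1‖ = 5.3852, so e_1 = (-0.7428, -0.3714, -0.5571).
e_1·c_2 = (-0.7428)·(-2) + (-0.3714)·(-1) + (-0.5571)·4 = -0.3714.
u_2 = c_2 + 0.3714·e_1 = (-2.2759, -1.1379, 3.7931).
‖u_2‖ = 4.5675, so e_2 = (-0.4983, -0.2491, 0.8305).
e_1·c_3 = (-0.7428)·(-3) + (-0.3714)·(-1) + (-0.5571)·(-1) = 3.1568; e_2·c_3 = (-0.4983)·(-3) + (-0.2491)·(-1) + 0.8305·(-1) = 0.9135.
u_3 = c_3 − 3.1568·e_1 − 0.9135·e_2 = (-0.2000, 0.4000, 0.0000).
‖u_3‖ = 0.4472, so e_3 = (-0.4472, 0.8944, 0.0000).

Q = [[-0.7428, -0.4983, -0.4472], [-0.3714, -0.2491, 0.8944], [-0.5571, 0.8305, 0.0000]], R = [[5.3852, -0.3714, 3.1568], [0.0000, 4.5675, 0.9135], [0.0000, 0.0000, 0.4472]]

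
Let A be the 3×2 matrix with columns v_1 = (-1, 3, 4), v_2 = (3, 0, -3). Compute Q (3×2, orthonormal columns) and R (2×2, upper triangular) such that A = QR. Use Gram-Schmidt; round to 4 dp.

Q = [[-0.1961, 0.7926], [0.5883, 0.5661], [0.7845, -0.2265]], R = [[5.0990, -2.9417], [0.0000, 3.0571]]

q_1 = v_1/‖v_1‖ = (-1, 3, 4)/5.0990 = (-0.1961, 0.5883, 0.7845).
r_{12} = q_1·v_2 = -2.9417.
u_2 = v_2 + 2.9417·q_1 = (2.4231, 1.7308, -0.6923).
‖u_2‖ = 3.0571, so q_2 = (0.7926, 0.5661, -0.2265).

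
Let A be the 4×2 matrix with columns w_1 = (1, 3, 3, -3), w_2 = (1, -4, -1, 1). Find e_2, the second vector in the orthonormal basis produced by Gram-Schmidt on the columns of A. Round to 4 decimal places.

w_1 = (1, 3, 3, -3); ‖w_1‖ = 5.2915, so e_1 = (0.1890, 0.5669, 0.5669, -0.5669).
e_1·w_2 = 0.1890·1 + 0.5669·(-4) + 0.5669·(-1) + (-0.5669)·1 = -3.2127.
u_2 = w_2 + 3.2127·e_1 = (1.6071, -2.1786, 0.8214, -0.8214).
‖u_2‖ = 2.9459, so e_2 = (0.5455, -0.7395, 0.2788, -0.2788).

e_2 = (0.5455, -0.7395, 0.2788, -0.2788)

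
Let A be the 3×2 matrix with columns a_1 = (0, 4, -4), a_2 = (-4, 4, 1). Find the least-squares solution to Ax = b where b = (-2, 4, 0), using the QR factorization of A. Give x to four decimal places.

a_1 = (0, 4, -4); ‖a_1‖ = 5.6569, so q_1 = (0.0000, 0.7071, -0.7071).
q_1·a_2 = 0.0000·(-4) + 0.7071·4 + (-0.7071)·1 = 2.1213.
u_2 = a_2 − 2.1213·q_1 = (-4.0000, 2.5000, 2.5000).
‖u_2‖ = 5.3385, so q_2 = (-0.7493, 0.4683, 0.4683).
Qᵀb = (2.8284, 3.3717).
Back-substitute: x_2 = 3.3717/5.3385 = 0.6316.
x_1 = (2.8284 − 2.1213·0.6316)/5.6569 = 0.2632.

x = (0.2632, 0.6316)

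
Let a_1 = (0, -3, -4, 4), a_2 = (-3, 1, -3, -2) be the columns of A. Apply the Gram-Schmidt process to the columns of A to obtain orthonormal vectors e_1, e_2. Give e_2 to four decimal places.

e_2 = (-0.6259, 0.2239, -0.6055, -0.4376)

a_1 = (0, -3, -4, 4); ‖a_1‖ = 6.4031, so e_1 = (0.0000, -0.4685, -0.6247, 0.6247).
e_1·a_2 = 0.0000·(-3) + (-0.4685)·1 + (-0.6247)·(-3) + 0.6247·(-2) = 0.1562.
u_2 = a_2 − 0.1562·e_1 = (-3.0000, 1.0732, -2.9024, -2.0976).
‖u_2‖ = 4.7933, so e_2 = (-0.6259, 0.2239, -0.6055, -0.4376).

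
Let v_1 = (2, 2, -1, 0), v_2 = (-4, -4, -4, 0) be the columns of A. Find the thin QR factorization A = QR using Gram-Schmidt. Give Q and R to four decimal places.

Q = [[0.6667, -0.2357], [0.6667, -0.2357], [-0.3333, -0.9428], [0.0000, 0.0000]], R = [[3.0000, -4.0000], [0.0000, 5.6569]]

v_1 = (2, 2, -1, 0); ‖v_1‖ = 3.0000, so e_1 = (0.6667, 0.6667, -0.3333, 0.0000).
e_1·v_2 = 0.6667·(-4) + 0.6667·(-4) + (-0.3333)·(-4) + 0.0000·0 = -4.0000.
u_2 = v_2 + 4.0000·e_1 = (-1.3333, -1.3333, -5.3333, 0.0000).
‖u_2‖ = 5.6569, so e_2 = (-0.2357, -0.2357, -0.9428, 0.0000).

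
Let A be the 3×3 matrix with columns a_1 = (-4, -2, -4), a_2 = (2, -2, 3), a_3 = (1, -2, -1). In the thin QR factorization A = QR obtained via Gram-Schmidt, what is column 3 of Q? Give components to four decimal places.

q_3 = (0.7420, -0.2120, -0.6360)

q_1 = a_1/‖a_1‖ = (-4, -2, -4)/6.0000 = (-0.6667, -0.3333, -0.6667).
r_{12} = q_1·a_2 = -2.6667.
u_2 = a_2 + 2.6667·q_1 = (0.2222, -2.8889, 1.2222).
‖u_2‖ = 3.1447, so q_2 = (0.0707, -0.9187, 0.3887).
r_{13} = q_1·a_3 = 0.6667; r_{23} = q_2·a_3 = 1.5193.
u_3 = a_3 − 0.6667·q_1 − 1.5193·q_2 = (1.3371, -0.3820, -1.1461).
‖u_3‖ = 1.8020, so q_3 = (0.7420, -0.2120, -0.6360).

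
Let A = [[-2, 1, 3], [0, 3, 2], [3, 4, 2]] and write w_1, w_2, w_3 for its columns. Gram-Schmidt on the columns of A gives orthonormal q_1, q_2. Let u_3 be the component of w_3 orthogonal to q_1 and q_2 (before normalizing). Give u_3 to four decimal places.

u_3 = (0.6429, -0.7857, 0.4286)

w_1 = (-2, 0, 3); ‖w_1‖ = 3.6056, so q_1 = (-0.5547, 0.0000, 0.8321).
q_1·w_2 = (-0.5547)·1 + 0.0000·3 + 0.8321·4 = 2.7735.
u_2 = w_2 − 2.7735·q_1 = (2.5385, 3.0000, 1.6923).
‖u_2‖ = 4.2787, so q_2 = (0.5933, 0.7011, 0.3955).
q_1·w_3 = (-0.5547)·3 + 0.0000·2 + 0.8321·2 = 0.0000; q_2·w_3 = 0.5933·3 + 0.7011·2 + 0.3955·2 = 3.9731.
u_3 = w_3 + 0.0000·q_1 − 3.9731·q_2 = (0.6429, -0.7857, 0.4286).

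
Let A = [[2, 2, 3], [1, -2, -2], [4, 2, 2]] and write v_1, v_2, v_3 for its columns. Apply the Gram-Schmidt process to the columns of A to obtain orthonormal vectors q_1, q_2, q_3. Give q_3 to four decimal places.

q_3 = (0.8111, 0.3244, -0.4867)

q_1 = v_1/‖v_1‖ = (2, 1, 4)/4.5826 = (0.4364, 0.2182, 0.8729).
r_{12} = q_1·v_2 = 2.1822.
u_2 = v_2 − 2.1822·q_1 = (1.0476, -2.4762, 0.0952).
‖u_2‖ = 2.6904, so q_2 = (0.3894, -0.9204, 0.0354).
r_{13} = q_1·v_3 = 2.6186; r_{23} = q_2·v_3 = 3.0798.
u_3 = v_3 − 2.6186·q_1 − 3.0798·q_2 = (0.6579, 0.2632, -0.3947).
‖u_3‖ = 0.8111, so q_3 = (0.8111, 0.3244, -0.4867).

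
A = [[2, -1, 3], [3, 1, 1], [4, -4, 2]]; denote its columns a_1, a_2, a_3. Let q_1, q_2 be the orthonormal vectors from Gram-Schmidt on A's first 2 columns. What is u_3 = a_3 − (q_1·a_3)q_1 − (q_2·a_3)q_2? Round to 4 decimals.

u_3 = (1.8316, -0.4579, -0.5724)

q_1 = a_1/‖a_1‖ = (2, 3, 4)/5.3852 = (0.3714, 0.5571, 0.7428).
r_{12} = q_1·a_2 = -2.7854.
u_2 = a_2 + 2.7854·q_1 = (0.0345, 2.5517, -1.9310).
‖u_2‖ = 3.2002, so q_2 = (0.0108, 0.7974, -0.6034).
r_{13} = q_1·a_3 = 3.1568; r_{23} = q_2·a_3 = -0.3771.
u_3 = a_3 − 3.1568·q_1 + 0.3771·q_2 = (1.8316, -0.4579, -0.5724).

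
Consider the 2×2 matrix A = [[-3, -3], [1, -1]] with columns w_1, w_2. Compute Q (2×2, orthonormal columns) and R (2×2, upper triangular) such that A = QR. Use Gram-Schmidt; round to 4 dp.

Q = [[-0.9487, -0.3162], [0.3162, -0.9487]], R = [[3.1623, 2.5298], [0.0000, 1.8974]]

q_1 = w_1/‖w_1‖ = (-3, 1)/3.1623 = (-0.9487, 0.3162).
r_{12} = q_1·w_2 = 2.5298.
u_2 = w_2 − 2.5298·q_1 = (-0.6000, -1.8000).
‖u_2‖ = 1.8974, so q_2 = (-0.3162, -0.9487).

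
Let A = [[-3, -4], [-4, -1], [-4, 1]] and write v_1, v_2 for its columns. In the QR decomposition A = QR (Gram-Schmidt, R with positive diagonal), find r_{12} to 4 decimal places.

r_{12} = 1.8741

q_1 = v_1/‖v_1‖ = (-3, -4, -4)/6.4031 = (-0.4685, -0.6247, -0.6247).
r_{12} = q_1·v_2 = 1.8741.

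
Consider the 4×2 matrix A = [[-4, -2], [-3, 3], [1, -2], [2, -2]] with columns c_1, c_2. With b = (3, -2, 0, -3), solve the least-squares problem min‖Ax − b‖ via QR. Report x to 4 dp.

x = (-0.5060, -0.4544)

e_1 = c_1/‖c_1‖ = (-4, -3, 1, 2)/5.4772 = (-0.7303, -0.5477, 0.1826, 0.3651).
r_{12} = e_1·c_2 = -1.2780.
u_2 = c_2 + 1.2780·e_1 = (-2.9333, 2.3000, -1.7667, -1.5333).
‖u_2‖ = 4.4008, so e_2 = (-0.6666, 0.5226, -0.4014, -0.3484).
Qᵀb = (-2.1909, -1.9997).
Back-substitute: x_2 = -1.9997/4.4008 = -0.4544.
x_1 = (-2.1909 + 1.2780·(-0.4544))/5.4772 = -0.5060.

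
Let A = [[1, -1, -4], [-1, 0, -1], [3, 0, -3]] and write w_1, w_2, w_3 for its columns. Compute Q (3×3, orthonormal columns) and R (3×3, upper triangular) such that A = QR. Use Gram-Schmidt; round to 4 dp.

Q = [[0.3015, -0.9535, 0.0000], [-0.3015, -0.0953, -0.9487], [0.9045, 0.2860, -0.3162]], R = [[3.3166, -0.3015, -3.6181], [0.0000, 0.9535, 3.0511], [0.0000, 0.0000, 1.8974]]

e_1 = w_1/‖w_1‖ = (1, -1, 3)/3.3166 = (0.3015, -0.3015, 0.9045).
r_{12} = e_1·w_2 = -0.3015.
u_2 = w_2 + 0.3015·e_1 = (-0.9091, -0.0909, 0.2727).
‖u_2‖ = 0.9535, so e_2 = (-0.9535, -0.0953, 0.2860).
r_{13} = e_1·w_3 = -3.6181; r_{23} = e_2·w_3 = 3.0511.
u_3 = w_3 + 3.6181·e_1 − 3.0511·e_2 = (0.0000, -1.8000, -0.6000).
‖u_3‖ = 1.8974, so e_3 = (0.0000, -0.9487, -0.3162).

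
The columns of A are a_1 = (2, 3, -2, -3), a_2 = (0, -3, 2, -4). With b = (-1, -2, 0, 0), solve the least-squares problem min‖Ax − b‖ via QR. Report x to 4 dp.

q_1 = a_1/‖a_1‖ = (2, 3, -2, -3)/5.0990 = (0.3922, 0.5883, -0.3922, -0.5883).
r_{12} = q_1·a_2 = -0.1961.
u_2 = a_2 + 0.1961·q_1 = (0.0769, -2.8846, 1.9231, -4.1154).
‖u_2‖ = 5.3816, so q_2 = (0.0143, -0.5360, 0.3573, -0.7647).
Qᵀb = (-1.5689, 1.0577).
Back-substitute: x_2 = 1.0577/5.3816 = 0.1965.
x_1 = (-1.5689 + 0.1961·0.1965)/5.0990 = -0.3001.

x = (-0.3001, 0.1965)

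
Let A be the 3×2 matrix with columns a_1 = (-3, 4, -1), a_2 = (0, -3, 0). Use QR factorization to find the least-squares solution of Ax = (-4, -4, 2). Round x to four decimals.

x = (1.0000, 2.6667)

q_1 = a_1/‖a_1‖ = (-3, 4, -1)/5.0990 = (-0.5883, 0.7845, -0.1961).
r_{12} = q_1·a_2 = -2.3534.
u_2 = a_2 + 2.3534·q_1 = (-1.3846, -1.1538, -0.4615).
‖u_2‖ = 1.8605, so q_2 = (-0.7442, -0.6202, -0.2481).
Qᵀb = (-1.1767, 4.9614).
Back-substitute: x_2 = 4.9614/1.8605 = 2.6667.
x_1 = (-1.1767 + 2.3534·2.6667)/5.0990 = 1.0000.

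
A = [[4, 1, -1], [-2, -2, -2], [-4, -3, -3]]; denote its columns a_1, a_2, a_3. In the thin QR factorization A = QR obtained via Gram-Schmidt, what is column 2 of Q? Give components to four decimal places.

a_1 = (4, -2, -4); ‖a_1‖ = 6.0000, so e_1 = (0.6667, -0.3333, -0.6667).
e_1·a_2 = 0.6667·1 + (-0.3333)·(-2) + (-0.6667)·(-3) = 3.3333.
u_2 = a_2 − 3.3333·e_1 = (-1.2222, -0.8889, -0.7778).
‖u_2‖ = 1.6997, so e_2 = (-0.7191, -0.5230, -0.4576).

e_2 = (-0.7191, -0.5230, -0.4576)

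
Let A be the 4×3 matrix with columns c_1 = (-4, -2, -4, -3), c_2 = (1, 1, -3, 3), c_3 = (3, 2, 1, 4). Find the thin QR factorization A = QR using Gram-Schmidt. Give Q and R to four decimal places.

Q = [[-0.5963, 0.1648, -0.7803], [-0.2981, 0.1948, 0.1604], [-0.5963, -0.7341, 0.3115], [-0.4472, 0.6293, 0.5181]], R = [[6.7082, -0.4472, -4.7703], [0.0000, 4.4497, 2.6668], [0.0000, 0.0000, 0.3639]]

c_1 = (-4, -2, -4, -3); ‖c_1‖ = 6.7082, so q_1 = (-0.5963, -0.2981, -0.5963, -0.4472).
q_1·c_2 = (-0.5963)·1 + (-0.2981)·1 + (-0.5963)·(-3) + (-0.4472)·3 = -0.4472.
u_2 = c_2 + 0.4472·q_1 = (0.7333, 0.8667, -3.2667, 2.8000).
‖u_2‖ = 4.4497, so q_2 = (0.1648, 0.1948, -0.7341, 0.6293).
q_1·c_3 = (-0.5963)·3 + (-0.2981)·2 + (-0.5963)·1 + (-0.4472)·4 = -4.7703; q_2·c_3 = 0.1648·3 + 0.1948·2 + (-0.7341)·1 + 0.6293·4 = 2.6668.
u_3 = c_3 + 4.7703·q_1 − 2.6668·q_2 = (-0.2840, 0.0584, 0.1134, 0.1886).
‖u_3‖ = 0.3639, so q_3 = (-0.7803, 0.1604, 0.3115, 0.5181).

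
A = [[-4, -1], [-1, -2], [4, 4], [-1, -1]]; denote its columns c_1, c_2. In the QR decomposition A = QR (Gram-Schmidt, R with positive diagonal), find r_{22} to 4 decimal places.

c_1 = (-4, -1, 4, -1); ‖c_1‖ = 5.8310, so e_1 = (-0.6860, -0.1715, 0.6860, -0.1715).
e_1·c_2 = (-0.6860)·(-1) + (-0.1715)·(-2) + 0.6860·4 + (-0.1715)·(-1) = 3.9445.
u_2 = c_2 − 3.9445·e_1 = (1.7059, -1.3235, 1.2941, -0.3235).
r_{22} = ‖u_2‖ = 2.5379.

r_{22} = 2.5379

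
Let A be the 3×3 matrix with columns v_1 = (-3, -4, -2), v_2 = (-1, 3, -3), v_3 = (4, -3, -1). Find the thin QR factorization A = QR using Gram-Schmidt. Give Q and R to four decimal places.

v_1 = (-3, -4, -2); ‖v_1‖ = 5.3852, so e_1 = (-0.5571, -0.7428, -0.3714).
e_1·v_2 = (-0.5571)·(-1) + (-0.7428)·3 + (-0.3714)·(-3) = -0.5571.
u_2 = v_2 + 0.5571·e_1 = (-1.3103, 2.5862, -3.2069).
‖u_2‖ = 4.3232, so e_2 = (-0.3031, 0.5982, -0.7418).
e_1·v_3 = (-0.5571)·4 + (-0.7428)·(-3) + (-0.3714)·(-1) = 0.3714; e_2·v_3 = (-0.3031)·4 + 0.5982·(-3) + (-0.7418)·(-1) = -2.2653.
u_3 = v_3 − 0.3714·e_1 + 2.2653·e_2 = (3.5203, -1.3690, -2.5424).
‖u_3‖ = 4.5531, so e_3 = (0.7732, -0.3007, -0.5584).

Q = [[-0.5571, -0.3031, 0.7732], [-0.7428, 0.5982, -0.3007], [-0.3714, -0.7418, -0.5584]], R = [[5.3852, -0.5571, 0.3714], [0.0000, 4.3232, -2.2653], [0.0000, 0.0000, 4.5531]]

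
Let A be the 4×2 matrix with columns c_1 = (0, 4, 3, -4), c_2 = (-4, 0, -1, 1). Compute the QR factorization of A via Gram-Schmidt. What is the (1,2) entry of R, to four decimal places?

r_{12} = -1.0932

q_1 = c_1/‖c_1‖ = (0, 4, 3, -4)/6.4031 = (0.0000, 0.6247, 0.4685, -0.6247).
r_{12} = q_1·c_2 = -1.0932.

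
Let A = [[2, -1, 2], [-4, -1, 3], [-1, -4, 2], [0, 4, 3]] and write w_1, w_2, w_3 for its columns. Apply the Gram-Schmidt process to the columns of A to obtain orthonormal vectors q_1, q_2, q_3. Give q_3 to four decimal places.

q_3 = (0.6619, 0.2365, 0.3780, 0.6026)

w_1 = (2, -4, -1, 0); ‖w_1‖ = 4.5826, so q_1 = (0.4364, -0.8729, -0.2182, 0.0000).
q_1·w_2 = 0.4364·(-1) + (-0.8729)·(-1) + (-0.2182)·(-4) + 0.0000·4 = 1.3093.
u_2 = w_2 − 1.3093·q_1 = (-1.5714, 0.1429, -3.7143, 4.0000).
‖u_2‖ = 5.6821, so q_2 = (-0.2766, 0.0251, -0.6537, 0.7040).
q_1·w_3 = 0.4364·2 + (-0.8729)·3 + (-0.2182)·2 + 0.0000·3 = -2.1822; q_2·w_3 = (-0.2766)·2 + 0.0251·3 + (-0.6537)·2 + 0.7040·3 = 0.3268.
u_3 = w_3 + 2.1822·q_1 − 0.3268·q_2 = (3.0428, 1.0870, 1.7375, 2.7699).
‖u_3‖ = 4.5969, so q_3 = (0.6619, 0.2365, 0.3780, 0.6026).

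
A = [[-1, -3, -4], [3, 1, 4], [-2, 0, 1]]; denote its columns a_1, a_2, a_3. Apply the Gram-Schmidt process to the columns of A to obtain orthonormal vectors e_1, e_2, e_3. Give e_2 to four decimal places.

e_2 = (-0.9435, -0.1048, 0.3145)

a_1 = (-1, 3, -2); ‖a_1‖ = 3.7417, so e_1 = (-0.2673, 0.8018, -0.5345).
e_1·a_2 = (-0.2673)·(-3) + 0.8018·1 + (-0.5345)·0 = 1.6036.
u_2 = a_2 − 1.6036·e_1 = (-2.5714, -0.2857, 0.8571).
‖u_2‖ = 2.7255, so e_2 = (-0.9435, -0.1048, 0.3145).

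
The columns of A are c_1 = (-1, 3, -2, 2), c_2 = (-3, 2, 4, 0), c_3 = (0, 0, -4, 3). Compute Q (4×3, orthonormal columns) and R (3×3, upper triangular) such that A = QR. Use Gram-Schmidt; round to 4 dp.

Q = [[-0.2357, -0.5473, -0.4436], [0.7071, 0.3408, -0.6067], [-0.4714, 0.7641, -0.0293], [0.4714, -0.0207, 0.6590]], R = [[4.2426, 0.2357, 3.2998], [0.0000, 5.3800, -3.1185], [0.0000, 0.0000, 2.0942]]

q_1 = c_1/‖c_1‖ = (-1, 3, -2, 2)/4.2426 = (-0.2357, 0.7071, -0.4714, 0.4714).
r_{12} = q_1·c_2 = 0.2357.
u_2 = c_2 − 0.2357·q_1 = (-2.9444, 1.8333, 4.1111, -0.1111).
‖u_2‖ = 5.3800, so q_2 = (-0.5473, 0.3408, 0.7641, -0.0207).
r_{13} = q_1·c_3 = 3.2998; r_{23} = q_2·c_3 = -3.1185.
u_3 = c_3 − 3.2998·q_1 + 3.1185·q_2 = (-0.9290, -1.2706, -0.0614, 1.3800).
‖u_3‖ = 2.0942, so q_3 = (-0.4436, -0.6067, -0.0293, 0.6590).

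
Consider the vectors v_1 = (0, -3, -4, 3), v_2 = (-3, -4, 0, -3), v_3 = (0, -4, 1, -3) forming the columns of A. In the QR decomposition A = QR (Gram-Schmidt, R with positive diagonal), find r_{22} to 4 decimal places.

e_1 = v_1/‖v_1‖ = (0, -3, -4, 3)/5.8310 = (0.0000, -0.5145, -0.6860, 0.5145).
r_{12} = e_1·v_2 = 0.5145.
u_2 = v_2 − 0.5145·e_1 = (-3.0000, -3.7353, 0.3529, -3.2647).
r_{22} = ‖u_2‖ = 5.8082.

r_{22} = 5.8082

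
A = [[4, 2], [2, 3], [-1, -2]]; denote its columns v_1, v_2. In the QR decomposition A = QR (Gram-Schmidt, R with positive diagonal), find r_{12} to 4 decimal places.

r_{12} = 3.4915

v_1 = (4, 2, -1); ‖v_1‖ = 4.5826, so e_1 = (0.8729, 0.4364, -0.2182).
r_{12} = e_1·v_2 = 3.4915.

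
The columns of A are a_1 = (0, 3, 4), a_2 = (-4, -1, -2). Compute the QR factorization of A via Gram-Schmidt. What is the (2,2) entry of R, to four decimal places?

a_1 = (0, 3, 4); ‖a_1‖ = 5.0000, so q_1 = (0.0000, 0.6000, 0.8000).
q_1·a_2 = 0.0000·(-4) + 0.6000·(-1) + 0.8000·(-2) = -2.2000.
u_2 = a_2 + 2.2000·q_1 = (-4.0000, 0.3200, -0.2400).
r_{22} = ‖u_2‖ = 4.0200.

r_{22} = 4.0200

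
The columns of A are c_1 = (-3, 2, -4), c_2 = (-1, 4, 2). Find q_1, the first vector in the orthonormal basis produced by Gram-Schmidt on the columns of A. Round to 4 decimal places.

q_1 = (-0.5571, 0.3714, -0.7428)

c_1 = (-3, 2, -4); ‖c_1‖ = 5.3852, so q_1 = (-0.5571, 0.3714, -0.7428).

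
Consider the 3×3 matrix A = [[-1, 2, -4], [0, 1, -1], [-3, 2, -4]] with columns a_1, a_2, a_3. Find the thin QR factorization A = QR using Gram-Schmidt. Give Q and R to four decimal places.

a_1 = (-1, 0, -3); ‖a_1‖ = 3.1623, so e_1 = (-0.3162, 0.0000, -0.9487).
e_1·a_2 = (-0.3162)·2 + 0.0000·1 + (-0.9487)·2 = -2.5298.
u_2 = a_2 + 2.5298·e_1 = (1.2000, 1.0000, -0.4000).
‖u_2‖ = 1.6125, so e_2 = (0.7442, 0.6202, -0.2481).
e_1·a_3 = (-0.3162)·(-4) + 0.0000·(-1) + (-0.9487)·(-4) = 5.0596; e_2·a_3 = 0.7442·(-4) + 0.6202·(-1) + (-0.2481)·(-4) = -2.6047.
u_3 = a_3 − 5.0596·e_1 + 2.6047·e_2 = (-0.4615, 0.6154, 0.1538).
‖u_3‖ = 0.7845, so e_3 = (-0.5883, 0.7845, 0.1961).

Q = [[-0.3162, 0.7442, -0.5883], [0.0000, 0.6202, 0.7845], [-0.9487, -0.2481, 0.1961]], R = [[3.1623, -2.5298, 5.0596], [0.0000, 1.6125, -2.6047], [0.0000, 0.0000, 0.7845]]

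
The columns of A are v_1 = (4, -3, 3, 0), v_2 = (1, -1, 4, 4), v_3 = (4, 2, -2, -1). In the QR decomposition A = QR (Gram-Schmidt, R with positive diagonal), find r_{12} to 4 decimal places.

v_1 = (4, -3, 3, 0); ‖v_1‖ = 5.8310, so e_1 = (0.6860, -0.5145, 0.5145, 0.0000).
r_{12} = e_1·v_2 = 3.2585.

r_{12} = 3.2585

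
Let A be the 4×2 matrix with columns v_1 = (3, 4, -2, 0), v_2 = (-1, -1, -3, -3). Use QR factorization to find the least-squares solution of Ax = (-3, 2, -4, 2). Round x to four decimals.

x = (0.2539, 0.3627)

v_1 = (3, 4, -2, 0); ‖v_1‖ = 5.3852, so e_1 = (0.5571, 0.7428, -0.3714, 0.0000).
e_1·v_2 = 0.5571·(-1) + 0.7428·(-1) + (-0.3714)·(-3) + 0.0000·(-3) = -0.1857.
u_2 = v_2 + 0.1857·e_1 = (-0.8966, -0.8621, -3.0690, -3.0000).
‖u_2‖ = 4.4683, so e_2 = (-0.2006, -0.1929, -0.6868, -0.6714).
Qᵀb = (1.2999, 1.6206).
Back-substitute: x_2 = 1.6206/4.4683 = 0.3627.
x_1 = (1.2999 + 0.1857·0.3627)/5.3852 = 0.2539.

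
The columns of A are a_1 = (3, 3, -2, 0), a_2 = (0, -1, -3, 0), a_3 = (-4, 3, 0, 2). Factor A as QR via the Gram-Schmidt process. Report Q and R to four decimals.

a_1 = (3, 3, -2, 0); ‖a_1‖ = 4.6904, so e_1 = (0.6396, 0.6396, -0.4264, 0.0000).
e_1·a_2 = 0.6396·0 + 0.6396·(-1) + (-0.4264)·(-3) + 0.0000·0 = 0.6396.
u_2 = a_2 − 0.6396·e_1 = (-0.4091, -1.4091, -2.7273, 0.0000).
‖u_2‖ = 3.0969, so e_2 = (-0.1321, -0.4550, -0.8806, 0.0000).
e_1·a_3 = 0.6396·(-4) + 0.6396·3 + (-0.4264)·0 + 0.0000·2 = -0.6396; e_2·a_3 = (-0.1321)·(-4) + (-0.4550)·3 + (-0.8806)·0 + 0.0000·2 = -0.8366.
u_3 = a_3 + 0.6396·e_1 + 0.8366·e_2 = (-3.7014, 3.0284, -1.0095, 2.0000).
‖u_3‖ = 5.2812, so e_3 = (-0.7009, 0.5734, -0.1911, 0.3787).

Q = [[0.6396, -0.1321, -0.7009], [0.6396, -0.4550, 0.5734], [-0.4264, -0.8806, -0.1911], [0.0000, 0.0000, 0.3787]], R = [[4.6904, 0.6396, -0.6396], [0.0000, 3.0969, -0.8366], [0.0000, 0.0000, 5.2812]]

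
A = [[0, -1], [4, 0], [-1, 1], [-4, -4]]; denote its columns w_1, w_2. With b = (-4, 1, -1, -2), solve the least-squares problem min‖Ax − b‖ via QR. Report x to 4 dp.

x = (0.1870, 0.4553)

w_1 = (0, 4, -1, -4); ‖w_1‖ = 5.7446, so e_1 = (0.0000, 0.6963, -0.1741, -0.6963).
e_1·w_2 = 0.0000·(-1) + 0.6963·0 + (-0.1741)·1 + (-0.6963)·(-4) = 2.6112.
u_2 = w_2 − 2.6112·e_1 = (-1.0000, -1.8182, 1.4545, -2.1818).
‖u_2‖ = 3.3439, so e_2 = (-0.2990, -0.5437, 0.4350, -0.6525).
Qᵀb = (2.2630, 1.5224).
Back-substitute: x_2 = 1.5224/3.3439 = 0.4553.
x_1 = (2.2630 − 2.6112·0.4553)/5.7446 = 0.1870.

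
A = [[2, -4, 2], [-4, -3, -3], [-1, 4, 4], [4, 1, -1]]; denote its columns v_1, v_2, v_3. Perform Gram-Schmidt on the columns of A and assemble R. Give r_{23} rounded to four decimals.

r_{23} = 2.3475

v_1 = (2, -4, -1, 4); ‖v_1‖ = 6.0828, so e_1 = (0.3288, -0.6576, -0.1644, 0.6576).
e_1·v_2 = 0.3288·(-4) + (-0.6576)·(-3) + (-0.1644)·4 + 0.6576·1 = 0.6576.
u_2 = v_2 − 0.6576·e_1 = (-4.2162, -2.5676, 4.1081, 0.5676).
‖u_2‖ = 6.4473, so e_2 = (-0.6540, -0.3982, 0.6372, 0.0880).
r_{23} = e_2·v_3 = 2.3475.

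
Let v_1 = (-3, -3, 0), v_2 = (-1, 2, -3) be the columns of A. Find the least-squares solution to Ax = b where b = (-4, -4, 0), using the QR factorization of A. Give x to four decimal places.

v_1 = (-3, -3, 0); ‖v_1‖ = 4.2426, so e_1 = (-0.7071, -0.7071, 0.0000).
e_1·v_2 = (-0.7071)·(-1) + (-0.7071)·2 + 0.0000·(-3) = -0.7071.
u_2 = v_2 + 0.7071·e_1 = (-1.5000, 1.5000, -3.0000).
‖u_2‖ = 3.6742, so e_2 = (-0.4082, 0.4082, -0.8165).
Qᵀb = (5.6569, 0.0000).
Back-substitute: x_2 = 0.0000/3.6742 = 0.0000.
x_1 = (5.6569 + 0.7071·0.0000)/4.2426 = 1.3333.

x = (1.3333, 0.0000)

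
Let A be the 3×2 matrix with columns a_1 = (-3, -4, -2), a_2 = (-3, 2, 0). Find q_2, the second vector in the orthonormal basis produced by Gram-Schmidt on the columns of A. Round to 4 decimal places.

a_1 = (-3, -4, -2); ‖a_1‖ = 5.3852, so q_1 = (-0.5571, -0.7428, -0.3714).
q_1·a_2 = (-0.5571)·(-3) + (-0.7428)·2 + (-0.3714)·0 = 0.1857.
u_2 = a_2 − 0.1857·q_1 = (-2.8966, 2.1379, 0.0690).
‖u_2‖ = 3.6008, so q_2 = (-0.8044, 0.5937, 0.0192).

q_2 = (-0.8044, 0.5937, 0.0192)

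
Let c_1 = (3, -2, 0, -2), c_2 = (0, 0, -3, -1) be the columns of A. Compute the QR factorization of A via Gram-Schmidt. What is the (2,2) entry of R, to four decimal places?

r_{22} = 3.1249

q_1 = c_1/‖c_1‖ = (3, -2, 0, -2)/4.1231 = (0.7276, -0.4851, 0.0000, -0.4851).
r_{12} = q_1·c_2 = 0.4851.
u_2 = c_2 − 0.4851·q_1 = (-0.3529, 0.2353, -3.0000, -0.7647).
r_{22} = ‖u_2‖ = 3.1249.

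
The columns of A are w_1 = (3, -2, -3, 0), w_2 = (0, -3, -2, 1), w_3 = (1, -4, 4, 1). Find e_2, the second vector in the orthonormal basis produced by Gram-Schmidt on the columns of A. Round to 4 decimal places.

e_2 = (-0.5993, -0.6992, -0.1332, 0.3663)

w_1 = (3, -2, -3, 0); ‖w_1‖ = 4.6904, so e_1 = (0.6396, -0.4264, -0.6396, 0.0000).
e_1·w_2 = 0.6396·0 + (-0.4264)·(-3) + (-0.6396)·(-2) + 0.0000·1 = 2.5584.
u_2 = w_2 − 2.5584·e_1 = (-1.6364, -1.9091, -0.3636, 1.0000).
‖u_2‖ = 2.7303, so e_2 = (-0.5993, -0.6992, -0.1332, 0.3663).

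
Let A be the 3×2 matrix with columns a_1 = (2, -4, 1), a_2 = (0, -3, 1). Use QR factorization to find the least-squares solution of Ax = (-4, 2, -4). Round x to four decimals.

a_1 = (2, -4, 1); ‖a_1‖ = 4.5826, so q_1 = (0.4364, -0.8729, 0.2182).
q_1·a_2 = 0.4364·0 + (-0.8729)·(-3) + 0.2182·1 = 2.8368.
u_2 = a_2 − 2.8368·q_1 = (-1.2381, -0.5238, 0.3810).
‖u_2‖ = 1.3973, so q_2 = (-0.8861, -0.3749, 0.2726).
Qᵀb = (-4.3644, 1.7040).
Back-substitute: x_2 = 1.7040/1.3973 = 1.2195.
x_1 = (-4.3644 − 2.8368·1.2195)/4.5826 = -1.7073.

x = (-1.7073, 1.2195)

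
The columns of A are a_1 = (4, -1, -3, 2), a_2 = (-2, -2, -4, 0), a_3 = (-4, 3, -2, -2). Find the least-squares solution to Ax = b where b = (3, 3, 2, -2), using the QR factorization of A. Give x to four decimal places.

e_1 = a_1/‖a_1‖ = (4, -1, -3, 2)/5.4772 = (0.7303, -0.1826, -0.5477, 0.3651).
r_{12} = e_1·a_2 = 1.0954.
u_2 = a_2 − 1.0954·e_1 = (-2.8000, -1.8000, -3.4000, -0.4000).
‖u_2‖ = 4.7749, so e_2 = (-0.5864, -0.3770, -0.7121, -0.0838).
r_{13} = e_1·a_3 = -3.1038; r_{23} = e_2·a_3 = 2.8063.
u_3 = a_3 + 3.1038·e_1 − 2.8063·e_2 = (-0.0877, 3.4912, -1.7018, -0.6316).
‖u_3‖ = 3.9359, so e_3 = (-0.0223, 0.8870, -0.4324, -0.1605).
Qᵀb = (-0.1826, -4.1467, 2.0504).
Back-substitute: x_3 = 2.0504/3.9359 = 0.5210.
x_2 = (-4.1467 − 2.8063·0.5210)/4.7749 = -1.1746.
x_1 = (-0.1826 − 1.0954·(-1.1746) + 3.1038·0.5210)/5.4772 = 0.4968.

x = (0.4968, -1.1746, 0.5210)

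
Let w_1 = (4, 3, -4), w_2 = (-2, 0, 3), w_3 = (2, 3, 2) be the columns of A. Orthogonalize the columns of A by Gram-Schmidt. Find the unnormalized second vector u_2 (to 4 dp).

w_1 = (4, 3, -4); ‖w_1‖ = 6.4031, so q_1 = (0.6247, 0.4685, -0.6247).
q_1·w_2 = 0.6247·(-2) + 0.4685·0 + (-0.6247)·3 = -3.1235.
u_2 = w_2 + 3.1235·q_1 = (-0.0488, 1.4634, 1.0488).

u_2 = (-0.0488, 1.4634, 1.0488)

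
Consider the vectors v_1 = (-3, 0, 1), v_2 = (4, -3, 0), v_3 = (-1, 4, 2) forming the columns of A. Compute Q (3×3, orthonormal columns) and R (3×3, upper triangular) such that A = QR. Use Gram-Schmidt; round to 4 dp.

Q = [[-0.9487, 0.1229, 0.2914], [0.0000, -0.9214, 0.3885], [0.3162, 0.3686, 0.8742]], R = [[3.1623, -3.7947, 1.5811], [0.0000, 3.2558, -3.0715], [0.0000, 0.0000, 3.0110]]

v_1 = (-3, 0, 1); ‖v_1‖ = 3.1623, so e_1 = (-0.9487, 0.0000, 0.3162).
e_1·v_2 = (-0.9487)·4 + 0.0000·(-3) + 0.3162·0 = -3.7947.
u_2 = v_2 + 3.7947·e_1 = (0.4000, -3.0000, 1.2000).
‖u_2‖ = 3.2558, so e_2 = (0.1229, -0.9214, 0.3686).
e_1·v_3 = (-0.9487)·(-1) + 0.0000·4 + 0.3162·2 = 1.5811; e_2·v_3 = 0.1229·(-1) + (-0.9214)·4 + 0.3686·2 = -3.0715.
u_3 = v_3 − 1.5811·e_1 + 3.0715·e_2 = (0.8774, 1.1698, 2.6321).
‖u_3‖ = 3.0110, so e_3 = (0.2914, 0.3885, 0.8742).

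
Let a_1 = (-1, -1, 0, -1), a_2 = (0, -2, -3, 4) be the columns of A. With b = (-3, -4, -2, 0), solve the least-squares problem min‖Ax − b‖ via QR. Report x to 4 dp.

x = (2.7831, 0.6747)

e_1 = a_1/‖a_1‖ = (-1, -1, 0, -1)/1.7321 = (-0.5774, -0.5774, 0.0000, -0.5774).
r_{12} = e_1·a_2 = -1.1547.
u_2 = a_2 + 1.1547·e_1 = (-0.6667, -2.6667, -3.0000, 3.3333).
‖u_2‖ = 5.2599, so e_2 = (-0.1267, -0.5070, -0.5704, 0.6337).
Qᵀb = (4.0415, 3.5489).
Back-substitute: x_2 = 3.5489/5.2599 = 0.6747.
x_1 = (4.0415 + 1.1547·0.6747)/1.7321 = 2.7831.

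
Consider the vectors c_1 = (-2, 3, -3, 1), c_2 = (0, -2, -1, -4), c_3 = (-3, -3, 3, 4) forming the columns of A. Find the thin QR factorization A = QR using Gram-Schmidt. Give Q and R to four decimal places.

q_1 = c_1/‖c_1‖ = (-2, 3, -3, 1)/4.7958 = (-0.4170, 0.6255, -0.6255, 0.2085).
r_{12} = q_1·c_2 = -1.4596.
u_2 = c_2 + 1.4596·q_1 = (-0.6087, -1.0870, -1.9130, -3.6957).
‖u_2‖ = 4.3439, so q_2 = (-0.1401, -0.2502, -0.4404, -0.8508).
r_{13} = q_1·c_3 = -1.6681; r_{23} = q_2·c_3 = -3.5532.
u_3 = c_3 + 1.6681·q_1 + 3.5532·q_2 = (-4.1935, -2.8456, 0.3917, 1.3249).
‖u_3‖ = 5.2528, so q_3 = (-0.7983, -0.5417, 0.0746, 0.2522).

Q = [[-0.4170, -0.1401, -0.7983], [0.6255, -0.2502, -0.5417], [-0.6255, -0.4404, 0.0746], [0.2085, -0.8508, 0.2522]], R = [[4.7958, -1.4596, -1.6681], [0.0000, 4.3439, -3.5532], [0.0000, 0.0000, 5.2528]]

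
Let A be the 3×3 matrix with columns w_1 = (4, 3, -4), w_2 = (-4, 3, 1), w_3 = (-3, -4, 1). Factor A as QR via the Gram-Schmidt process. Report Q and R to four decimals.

Q = [[0.6247, -0.6096, -0.4880], [0.4685, 0.7925, -0.3904], [-0.6247, -0.0152, -0.7807]], R = [[6.4031, -1.7179, -4.3729], [0.0000, 4.8009, -1.3564], [0.0000, 0.0000, 2.2446]]

w_1 = (4, 3, -4); ‖w_1‖ = 6.4031, so q_1 = (0.6247, 0.4685, -0.6247).
q_1·w_2 = 0.6247·(-4) + 0.4685·3 + (-0.6247)·1 = -1.7179.
u_2 = w_2 + 1.7179·q_1 = (-2.9268, 3.8049, -0.0732).
‖u_2‖ = 4.8009, so q_2 = (-0.6096, 0.7925, -0.0152).
q_1·w_3 = 0.6247·(-3) + 0.4685·(-4) + (-0.6247)·1 = -4.3729; q_2·w_3 = (-0.6096)·(-3) + 0.7925·(-4) + (-0.0152)·1 = -1.3564.
u_3 = w_3 + 4.3729·q_1 + 1.3564·q_2 = (-1.0952, -0.8762, -1.7524).
‖u_3‖ = 2.2446, so q_3 = (-0.4880, -0.3904, -0.7807).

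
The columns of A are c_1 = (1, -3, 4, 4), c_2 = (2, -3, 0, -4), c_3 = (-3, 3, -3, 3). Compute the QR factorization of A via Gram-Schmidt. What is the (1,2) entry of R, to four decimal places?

r_{12} = -0.7715

c_1 = (1, -3, 4, 4); ‖c_1‖ = 6.4807, so e_1 = (0.1543, -0.4629, 0.6172, 0.6172).
r_{12} = e_1·c_2 = -0.7715.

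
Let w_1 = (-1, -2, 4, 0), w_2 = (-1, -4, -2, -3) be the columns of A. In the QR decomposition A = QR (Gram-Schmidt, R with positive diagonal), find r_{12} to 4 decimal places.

w_1 = (-1, -2, 4, 0); ‖w_1‖ = 4.5826, so e_1 = (-0.2182, -0.4364, 0.8729, 0.0000).
r_{12} = e_1·w_2 = 0.2182.

r_{12} = 0.2182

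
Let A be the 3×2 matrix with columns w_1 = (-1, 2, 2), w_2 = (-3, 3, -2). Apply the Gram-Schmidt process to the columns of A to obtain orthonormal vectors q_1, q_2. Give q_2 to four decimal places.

q_2 = (-0.5575, 0.4308, -0.7096)

w_1 = (-1, 2, 2); ‖w_1‖ = 3.0000, so q_1 = (-0.3333, 0.6667, 0.6667).
q_1·w_2 = (-0.3333)·(-3) + 0.6667·3 + 0.6667·(-2) = 1.6667.
u_2 = w_2 − 1.6667·q_1 = (-2.4444, 1.8889, -3.1111).
‖u_2‖ = 4.3843, so q_2 = (-0.5575, 0.4308, -0.7096).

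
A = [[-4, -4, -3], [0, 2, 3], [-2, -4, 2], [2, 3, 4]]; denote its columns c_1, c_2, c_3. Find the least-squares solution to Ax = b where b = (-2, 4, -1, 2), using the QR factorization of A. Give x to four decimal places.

c_1 = (-4, 0, -2, 2); ‖c_1‖ = 4.8990, so q_1 = (-0.8165, 0.0000, -0.4082, 0.4082).
q_1·c_2 = (-0.8165)·(-4) + 0.0000·2 + (-0.4082)·(-4) + 0.4082·3 = 6.1237.
u_2 = c_2 − 6.1237·q_1 = (1.0000, 2.0000, -1.5000, 0.5000).
‖u_2‖ = 2.7386, so q_2 = (0.3651, 0.7303, -0.5477, 0.1826).
q_1·c_3 = (-0.8165)·(-3) + 0.0000·3 + (-0.4082)·2 + 0.4082·4 = 3.2660; q_2·c_3 = 0.3651·(-3) + 0.7303·3 + (-0.5477)·2 + 0.1826·4 = 0.7303.
u_3 = c_3 − 3.2660·q_1 − 0.7303·q_2 = (-0.6000, 2.4667, 3.7333, 2.5333).
‖u_3‖ = 5.1769, so q_3 = (-0.1159, 0.4765, 0.7212, 0.4894).
Qᵀb = (2.8577, 3.1038, 2.3953).
Back-substitute: x_3 = 2.3953/5.1769 = 0.4627.
x_2 = (3.1038 − 0.7303·0.4627)/2.7386 = 1.0100.
x_1 = (2.8577 − 6.1237·1.0100 − 3.2660·0.4627)/4.8990 = -0.9876.

x = (-0.9876, 1.0100, 0.4627)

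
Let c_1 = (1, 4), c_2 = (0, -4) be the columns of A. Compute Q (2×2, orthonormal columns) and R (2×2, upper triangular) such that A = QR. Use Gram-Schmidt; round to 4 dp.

Q = [[0.2425, 0.9701], [0.9701, -0.2425]], R = [[4.1231, -3.8806], [0.0000, 0.9701]]

c_1 = (1, 4); ‖c_1‖ = 4.1231, so e_1 = (0.2425, 0.9701).
e_1·c_2 = 0.2425·0 + 0.9701·(-4) = -3.8806.
u_2 = c_2 + 3.8806·e_1 = (0.9412, -0.2353).
‖u_2‖ = 0.9701, so e_2 = (0.9701, -0.2425).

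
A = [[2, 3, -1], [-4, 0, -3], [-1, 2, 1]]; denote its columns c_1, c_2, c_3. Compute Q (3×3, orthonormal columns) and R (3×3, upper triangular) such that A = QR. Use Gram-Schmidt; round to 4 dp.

Q = [[0.4364, 0.7487, -0.4990], [-0.8729, 0.2178, -0.4366], [-0.2182, 0.6262, 0.7485]], R = [[4.5826, 0.8729, 1.9640], [0.0000, 3.4983, -0.7759], [0.0000, 0.0000, 2.5575]]

c_1 = (2, -4, -1); ‖c_1‖ = 4.5826, so q_1 = (0.4364, -0.8729, -0.2182).
q_1·c_2 = 0.4364·3 + (-0.8729)·0 + (-0.2182)·2 = 0.8729.
u_2 = c_2 − 0.8729·q_1 = (2.6190, 0.7619, 2.1905).
‖u_2‖ = 3.4983, so q_2 = (0.7487, 0.2178, 0.6262).
q_1·c_3 = 0.4364·(-1) + (-0.8729)·(-3) + (-0.2182)·1 = 1.9640; q_2·c_3 = 0.7487·(-1) + 0.2178·(-3) + 0.6262·1 = -0.7759.
u_3 = c_3 − 1.9640·q_1 + 0.7759·q_2 = (-1.2763, -1.1167, 1.9144).
‖u_3‖ = 2.5575, so q_3 = (-0.4990, -0.4366, 0.7485).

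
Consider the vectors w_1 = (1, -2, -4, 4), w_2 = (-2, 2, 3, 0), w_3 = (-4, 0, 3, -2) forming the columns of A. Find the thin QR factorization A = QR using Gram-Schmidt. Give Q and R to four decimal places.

Q = [[0.1644, -0.5272, -0.7509], [-0.3288, 0.3577, -0.6202], [-0.6576, 0.3671, -0.0871], [0.6576, 0.6778, -0.2095]], R = [[6.0828, -2.9592, -3.9456], [0.0000, 2.8711, 1.8545], [0.0000, 0.0000, 3.1612]]

w_1 = (1, -2, -4, 4); ‖w_1‖ = 6.0828, so e_1 = (0.1644, -0.3288, -0.6576, 0.6576).
e_1·w_2 = 0.1644·(-2) + (-0.3288)·2 + (-0.6576)·3 + 0.6576·0 = -2.9592.
u_2 = w_2 + 2.9592·e_1 = (-1.5135, 1.0270, 1.0541, 1.9459).
‖u_2‖ = 2.8711, so e_2 = (-0.5272, 0.3577, 0.3671, 0.6778).
e_1·w_3 = 0.1644·(-4) + (-0.3288)·0 + (-0.6576)·3 + 0.6576·(-2) = -3.9456; e_2·w_3 = (-0.5272)·(-4) + 0.3577·0 + 0.3671·3 + 0.6778·(-2) = 1.8545.
u_3 = w_3 + 3.9456·e_1 − 1.8545·e_2 = (-2.3738, -1.9607, -0.2754, -0.6623).
‖u_3‖ = 3.1612, so e_3 = (-0.7509, -0.6202, -0.0871, -0.2095).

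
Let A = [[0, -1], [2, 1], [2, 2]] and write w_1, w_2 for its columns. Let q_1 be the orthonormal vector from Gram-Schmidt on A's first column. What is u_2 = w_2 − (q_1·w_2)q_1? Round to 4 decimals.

w_1 = (0, 2, 2); ‖w_1‖ = 2.8284, so q_1 = (0.0000, 0.7071, 0.7071).
q_1·w_2 = 0.0000·(-1) + 0.7071·1 + 0.7071·2 = 2.1213.
u_2 = w_2 − 2.1213·q_1 = (-1.0000, -0.5000, 0.5000).

u_2 = (-1.0000, -0.5000, 0.5000)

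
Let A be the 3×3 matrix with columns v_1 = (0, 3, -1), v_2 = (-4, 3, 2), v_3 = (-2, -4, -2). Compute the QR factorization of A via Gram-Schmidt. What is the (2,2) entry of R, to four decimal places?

v_1 = (0, 3, -1); ‖v_1‖ = 3.1623, so q_1 = (0.0000, 0.9487, -0.3162).
q_1·v_2 = 0.0000·(-4) + 0.9487·3 + (-0.3162)·2 = 2.2136.
u_2 = v_2 − 2.2136·q_1 = (-4.0000, 0.9000, 2.7000).
r_{22} = ‖u_2‖ = 4.9092.

r_{22} = 4.9092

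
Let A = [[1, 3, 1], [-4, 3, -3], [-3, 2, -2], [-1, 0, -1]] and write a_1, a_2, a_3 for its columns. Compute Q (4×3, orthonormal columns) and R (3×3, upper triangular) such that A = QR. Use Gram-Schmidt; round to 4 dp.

a_1 = (1, -4, -3, -1); ‖a_1‖ = 5.1962, so q_1 = (0.1925, -0.7698, -0.5774, -0.1925).
q_1·a_2 = 0.1925·3 + (-0.7698)·3 + (-0.5774)·2 + (-0.1925)·0 = -2.8868.
u_2 = a_2 + 2.8868·q_1 = (3.5556, 0.7778, 0.3333, -0.5556).
‖u_2‖ = 3.6968, so q_2 = (0.9618, 0.2104, 0.0902, -0.1503).
q_1·a_3 = 0.1925·1 + (-0.7698)·(-3) + (-0.5774)·(-2) + (-0.1925)·(-1) = 3.8490; q_2·a_3 = 0.9618·1 + 0.2104·(-3) + 0.0902·(-2) + (-0.1503)·(-1) = 0.3006.
u_3 = a_3 − 3.8490·q_1 − 0.3006·q_2 = (-0.0298, -0.1003, 0.1951, -0.2141).
‖u_3‖ = 0.3080, so q_3 = (-0.0968, -0.3256, 0.6336, -0.6952).

Q = [[0.1925, 0.9618, -0.0968], [-0.7698, 0.2104, -0.3256], [-0.5774, 0.0902, 0.6336], [-0.1925, -0.1503, -0.6952]], R = [[5.1962, -2.8868, 3.8490], [0.0000, 3.6968, 0.3006], [0.0000, 0.0000, 0.3080]]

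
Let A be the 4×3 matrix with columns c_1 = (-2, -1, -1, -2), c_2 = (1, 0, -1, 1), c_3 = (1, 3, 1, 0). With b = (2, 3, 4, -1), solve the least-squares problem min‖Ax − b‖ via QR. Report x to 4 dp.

x = (-1.0244, -2.0244, 0.8049)

c_1 = (-2, -1, -1, -2); ‖c_1‖ = 3.1623, so q_1 = (-0.6325, -0.3162, -0.3162, -0.6325).
q_1·c_2 = (-0.6325)·1 + (-0.3162)·0 + (-0.3162)·(-1) + (-0.6325)·1 = -0.9487.
u_2 = c_2 + 0.9487·q_1 = (0.4000, -0.3000, -1.3000, 0.4000).
‖u_2‖ = 1.4491, so q_2 = (0.2760, -0.2070, -0.8971, 0.2760).
q_1·c_3 = (-0.6325)·1 + (-0.3162)·3 + (-0.3162)·1 + (-0.6325)·0 = -1.8974; q_2·c_3 = 0.2760·1 + (-0.2070)·3 + (-0.8971)·1 + 0.2760·0 = -1.2421.
u_3 = c_3 + 1.8974·q_1 + 1.2421·q_2 = (0.1429, 2.1429, -0.7143, -0.8571).
‖u_3‖ = 2.4202, so q_3 = (0.0590, 0.8854, -0.2951, -0.3542).
Qᵀb = (-2.8460, -3.9334, 1.9479).
Back-substitute: x_3 = 1.9479/2.4202 = 0.8049.
x_2 = (-3.9334 + 1.2421·0.8049)/1.4491 = -2.0244.
x_1 = (-2.8460 + 0.9487·(-2.0244) + 1.8974·0.8049)/3.1623 = -1.0244.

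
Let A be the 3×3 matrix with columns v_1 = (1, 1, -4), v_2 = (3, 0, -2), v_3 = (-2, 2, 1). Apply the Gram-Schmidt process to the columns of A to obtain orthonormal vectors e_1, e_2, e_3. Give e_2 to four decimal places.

e_1 = v_1/‖v_1‖ = (1, 1, -4)/4.2426 = (0.2357, 0.2357, -0.9428).
r_{12} = e_1·v_2 = 2.5927.
u_2 = v_2 − 2.5927·e_1 = (2.3889, -0.6111, 0.4444).
‖u_2‖ = 2.5055, so e_2 = (0.9534, -0.2439, 0.1774).

e_2 = (0.9534, -0.2439, 0.1774)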